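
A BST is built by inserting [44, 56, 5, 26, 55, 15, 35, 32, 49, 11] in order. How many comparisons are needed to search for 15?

Search path for 15: 44 -> 5 -> 26 -> 15
Found: True
Comparisons: 4


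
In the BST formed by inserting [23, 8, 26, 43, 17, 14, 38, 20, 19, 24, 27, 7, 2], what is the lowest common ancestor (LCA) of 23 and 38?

Tree insertion order: [23, 8, 26, 43, 17, 14, 38, 20, 19, 24, 27, 7, 2]
Tree (level-order array): [23, 8, 26, 7, 17, 24, 43, 2, None, 14, 20, None, None, 38, None, None, None, None, None, 19, None, 27]
In a BST, the LCA of p=23, q=38 is the first node v on the
root-to-leaf path with p <= v <= q (go left if both < v, right if both > v).
Walk from root:
  at 23: 23 <= 23 <= 38, this is the LCA
LCA = 23


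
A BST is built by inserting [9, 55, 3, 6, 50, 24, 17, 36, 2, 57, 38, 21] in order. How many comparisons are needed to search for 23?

Search path for 23: 9 -> 55 -> 50 -> 24 -> 17 -> 21
Found: False
Comparisons: 6


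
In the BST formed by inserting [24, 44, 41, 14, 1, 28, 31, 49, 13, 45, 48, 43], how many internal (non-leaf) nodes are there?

Tree built from: [24, 44, 41, 14, 1, 28, 31, 49, 13, 45, 48, 43]
Tree (level-order array): [24, 14, 44, 1, None, 41, 49, None, 13, 28, 43, 45, None, None, None, None, 31, None, None, None, 48]
Rule: An internal node has at least one child.
Per-node child counts:
  node 24: 2 child(ren)
  node 14: 1 child(ren)
  node 1: 1 child(ren)
  node 13: 0 child(ren)
  node 44: 2 child(ren)
  node 41: 2 child(ren)
  node 28: 1 child(ren)
  node 31: 0 child(ren)
  node 43: 0 child(ren)
  node 49: 1 child(ren)
  node 45: 1 child(ren)
  node 48: 0 child(ren)
Matching nodes: [24, 14, 1, 44, 41, 28, 49, 45]
Count of internal (non-leaf) nodes: 8


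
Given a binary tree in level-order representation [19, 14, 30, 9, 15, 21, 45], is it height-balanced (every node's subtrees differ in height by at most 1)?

Tree (level-order array): [19, 14, 30, 9, 15, 21, 45]
Definition: a tree is height-balanced if, at every node, |h(left) - h(right)| <= 1 (empty subtree has height -1).
Bottom-up per-node check:
  node 9: h_left=-1, h_right=-1, diff=0 [OK], height=0
  node 15: h_left=-1, h_right=-1, diff=0 [OK], height=0
  node 14: h_left=0, h_right=0, diff=0 [OK], height=1
  node 21: h_left=-1, h_right=-1, diff=0 [OK], height=0
  node 45: h_left=-1, h_right=-1, diff=0 [OK], height=0
  node 30: h_left=0, h_right=0, diff=0 [OK], height=1
  node 19: h_left=1, h_right=1, diff=0 [OK], height=2
All nodes satisfy the balance condition.
Result: Balanced


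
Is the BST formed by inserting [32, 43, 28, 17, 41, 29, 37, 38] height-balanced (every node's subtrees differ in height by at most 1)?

Tree (level-order array): [32, 28, 43, 17, 29, 41, None, None, None, None, None, 37, None, None, 38]
Definition: a tree is height-balanced if, at every node, |h(left) - h(right)| <= 1 (empty subtree has height -1).
Bottom-up per-node check:
  node 17: h_left=-1, h_right=-1, diff=0 [OK], height=0
  node 29: h_left=-1, h_right=-1, diff=0 [OK], height=0
  node 28: h_left=0, h_right=0, diff=0 [OK], height=1
  node 38: h_left=-1, h_right=-1, diff=0 [OK], height=0
  node 37: h_left=-1, h_right=0, diff=1 [OK], height=1
  node 41: h_left=1, h_right=-1, diff=2 [FAIL (|1--1|=2 > 1)], height=2
  node 43: h_left=2, h_right=-1, diff=3 [FAIL (|2--1|=3 > 1)], height=3
  node 32: h_left=1, h_right=3, diff=2 [FAIL (|1-3|=2 > 1)], height=4
Node 41 violates the condition: |1 - -1| = 2 > 1.
Result: Not balanced


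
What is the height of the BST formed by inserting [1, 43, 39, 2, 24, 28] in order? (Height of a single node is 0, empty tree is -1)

Insertion order: [1, 43, 39, 2, 24, 28]
Tree (level-order array): [1, None, 43, 39, None, 2, None, None, 24, None, 28]
Compute height bottom-up (empty subtree = -1):
  height(28) = 1 + max(-1, -1) = 0
  height(24) = 1 + max(-1, 0) = 1
  height(2) = 1 + max(-1, 1) = 2
  height(39) = 1 + max(2, -1) = 3
  height(43) = 1 + max(3, -1) = 4
  height(1) = 1 + max(-1, 4) = 5
Height = 5


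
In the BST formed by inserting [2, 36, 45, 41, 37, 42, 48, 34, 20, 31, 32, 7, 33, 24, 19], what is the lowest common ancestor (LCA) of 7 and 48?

Tree insertion order: [2, 36, 45, 41, 37, 42, 48, 34, 20, 31, 32, 7, 33, 24, 19]
Tree (level-order array): [2, None, 36, 34, 45, 20, None, 41, 48, 7, 31, 37, 42, None, None, None, 19, 24, 32, None, None, None, None, None, None, None, None, None, 33]
In a BST, the LCA of p=7, q=48 is the first node v on the
root-to-leaf path with p <= v <= q (go left if both < v, right if both > v).
Walk from root:
  at 2: both 7 and 48 > 2, go right
  at 36: 7 <= 36 <= 48, this is the LCA
LCA = 36


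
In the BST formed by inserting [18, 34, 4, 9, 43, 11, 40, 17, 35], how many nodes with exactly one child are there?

Tree built from: [18, 34, 4, 9, 43, 11, 40, 17, 35]
Tree (level-order array): [18, 4, 34, None, 9, None, 43, None, 11, 40, None, None, 17, 35]
Rule: These are nodes with exactly 1 non-null child.
Per-node child counts:
  node 18: 2 child(ren)
  node 4: 1 child(ren)
  node 9: 1 child(ren)
  node 11: 1 child(ren)
  node 17: 0 child(ren)
  node 34: 1 child(ren)
  node 43: 1 child(ren)
  node 40: 1 child(ren)
  node 35: 0 child(ren)
Matching nodes: [4, 9, 11, 34, 43, 40]
Count of nodes with exactly one child: 6


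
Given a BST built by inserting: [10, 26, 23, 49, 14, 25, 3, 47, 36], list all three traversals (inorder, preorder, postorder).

Tree insertion order: [10, 26, 23, 49, 14, 25, 3, 47, 36]
Tree (level-order array): [10, 3, 26, None, None, 23, 49, 14, 25, 47, None, None, None, None, None, 36]
Inorder (L, root, R): [3, 10, 14, 23, 25, 26, 36, 47, 49]
Preorder (root, L, R): [10, 3, 26, 23, 14, 25, 49, 47, 36]
Postorder (L, R, root): [3, 14, 25, 23, 36, 47, 49, 26, 10]


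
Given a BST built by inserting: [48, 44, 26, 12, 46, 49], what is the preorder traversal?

Tree insertion order: [48, 44, 26, 12, 46, 49]
Tree (level-order array): [48, 44, 49, 26, 46, None, None, 12]
Preorder traversal: [48, 44, 26, 12, 46, 49]


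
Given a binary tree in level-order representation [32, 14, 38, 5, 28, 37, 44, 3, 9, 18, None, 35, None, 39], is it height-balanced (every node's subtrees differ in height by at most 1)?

Tree (level-order array): [32, 14, 38, 5, 28, 37, 44, 3, 9, 18, None, 35, None, 39]
Definition: a tree is height-balanced if, at every node, |h(left) - h(right)| <= 1 (empty subtree has height -1).
Bottom-up per-node check:
  node 3: h_left=-1, h_right=-1, diff=0 [OK], height=0
  node 9: h_left=-1, h_right=-1, diff=0 [OK], height=0
  node 5: h_left=0, h_right=0, diff=0 [OK], height=1
  node 18: h_left=-1, h_right=-1, diff=0 [OK], height=0
  node 28: h_left=0, h_right=-1, diff=1 [OK], height=1
  node 14: h_left=1, h_right=1, diff=0 [OK], height=2
  node 35: h_left=-1, h_right=-1, diff=0 [OK], height=0
  node 37: h_left=0, h_right=-1, diff=1 [OK], height=1
  node 39: h_left=-1, h_right=-1, diff=0 [OK], height=0
  node 44: h_left=0, h_right=-1, diff=1 [OK], height=1
  node 38: h_left=1, h_right=1, diff=0 [OK], height=2
  node 32: h_left=2, h_right=2, diff=0 [OK], height=3
All nodes satisfy the balance condition.
Result: Balanced


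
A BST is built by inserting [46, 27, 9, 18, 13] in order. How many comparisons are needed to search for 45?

Search path for 45: 46 -> 27
Found: False
Comparisons: 2


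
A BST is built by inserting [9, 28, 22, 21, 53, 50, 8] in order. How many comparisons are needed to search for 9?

Search path for 9: 9
Found: True
Comparisons: 1


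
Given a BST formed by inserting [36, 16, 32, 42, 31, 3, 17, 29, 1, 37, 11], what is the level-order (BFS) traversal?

Tree insertion order: [36, 16, 32, 42, 31, 3, 17, 29, 1, 37, 11]
Tree (level-order array): [36, 16, 42, 3, 32, 37, None, 1, 11, 31, None, None, None, None, None, None, None, 17, None, None, 29]
BFS from the root, enqueuing left then right child of each popped node:
  queue [36] -> pop 36, enqueue [16, 42], visited so far: [36]
  queue [16, 42] -> pop 16, enqueue [3, 32], visited so far: [36, 16]
  queue [42, 3, 32] -> pop 42, enqueue [37], visited so far: [36, 16, 42]
  queue [3, 32, 37] -> pop 3, enqueue [1, 11], visited so far: [36, 16, 42, 3]
  queue [32, 37, 1, 11] -> pop 32, enqueue [31], visited so far: [36, 16, 42, 3, 32]
  queue [37, 1, 11, 31] -> pop 37, enqueue [none], visited so far: [36, 16, 42, 3, 32, 37]
  queue [1, 11, 31] -> pop 1, enqueue [none], visited so far: [36, 16, 42, 3, 32, 37, 1]
  queue [11, 31] -> pop 11, enqueue [none], visited so far: [36, 16, 42, 3, 32, 37, 1, 11]
  queue [31] -> pop 31, enqueue [17], visited so far: [36, 16, 42, 3, 32, 37, 1, 11, 31]
  queue [17] -> pop 17, enqueue [29], visited so far: [36, 16, 42, 3, 32, 37, 1, 11, 31, 17]
  queue [29] -> pop 29, enqueue [none], visited so far: [36, 16, 42, 3, 32, 37, 1, 11, 31, 17, 29]
Result: [36, 16, 42, 3, 32, 37, 1, 11, 31, 17, 29]


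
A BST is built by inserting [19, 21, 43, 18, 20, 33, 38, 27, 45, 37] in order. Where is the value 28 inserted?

Starting tree (level order): [19, 18, 21, None, None, 20, 43, None, None, 33, 45, 27, 38, None, None, None, None, 37]
Insertion path: 19 -> 21 -> 43 -> 33 -> 27
Result: insert 28 as right child of 27
Final tree (level order): [19, 18, 21, None, None, 20, 43, None, None, 33, 45, 27, 38, None, None, None, 28, 37]


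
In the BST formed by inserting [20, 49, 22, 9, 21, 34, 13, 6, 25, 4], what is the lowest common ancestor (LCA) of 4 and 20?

Tree insertion order: [20, 49, 22, 9, 21, 34, 13, 6, 25, 4]
Tree (level-order array): [20, 9, 49, 6, 13, 22, None, 4, None, None, None, 21, 34, None, None, None, None, 25]
In a BST, the LCA of p=4, q=20 is the first node v on the
root-to-leaf path with p <= v <= q (go left if both < v, right if both > v).
Walk from root:
  at 20: 4 <= 20 <= 20, this is the LCA
LCA = 20


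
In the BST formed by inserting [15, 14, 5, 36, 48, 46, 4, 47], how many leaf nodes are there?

Tree built from: [15, 14, 5, 36, 48, 46, 4, 47]
Tree (level-order array): [15, 14, 36, 5, None, None, 48, 4, None, 46, None, None, None, None, 47]
Rule: A leaf has 0 children.
Per-node child counts:
  node 15: 2 child(ren)
  node 14: 1 child(ren)
  node 5: 1 child(ren)
  node 4: 0 child(ren)
  node 36: 1 child(ren)
  node 48: 1 child(ren)
  node 46: 1 child(ren)
  node 47: 0 child(ren)
Matching nodes: [4, 47]
Count of leaf nodes: 2


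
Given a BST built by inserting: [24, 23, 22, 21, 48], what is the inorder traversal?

Tree insertion order: [24, 23, 22, 21, 48]
Tree (level-order array): [24, 23, 48, 22, None, None, None, 21]
Inorder traversal: [21, 22, 23, 24, 48]


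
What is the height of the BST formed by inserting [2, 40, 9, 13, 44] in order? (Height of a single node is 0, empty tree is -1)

Insertion order: [2, 40, 9, 13, 44]
Tree (level-order array): [2, None, 40, 9, 44, None, 13]
Compute height bottom-up (empty subtree = -1):
  height(13) = 1 + max(-1, -1) = 0
  height(9) = 1 + max(-1, 0) = 1
  height(44) = 1 + max(-1, -1) = 0
  height(40) = 1 + max(1, 0) = 2
  height(2) = 1 + max(-1, 2) = 3
Height = 3


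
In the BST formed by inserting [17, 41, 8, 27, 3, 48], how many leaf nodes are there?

Tree built from: [17, 41, 8, 27, 3, 48]
Tree (level-order array): [17, 8, 41, 3, None, 27, 48]
Rule: A leaf has 0 children.
Per-node child counts:
  node 17: 2 child(ren)
  node 8: 1 child(ren)
  node 3: 0 child(ren)
  node 41: 2 child(ren)
  node 27: 0 child(ren)
  node 48: 0 child(ren)
Matching nodes: [3, 27, 48]
Count of leaf nodes: 3


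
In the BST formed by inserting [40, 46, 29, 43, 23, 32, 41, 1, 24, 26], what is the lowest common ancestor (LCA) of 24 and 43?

Tree insertion order: [40, 46, 29, 43, 23, 32, 41, 1, 24, 26]
Tree (level-order array): [40, 29, 46, 23, 32, 43, None, 1, 24, None, None, 41, None, None, None, None, 26]
In a BST, the LCA of p=24, q=43 is the first node v on the
root-to-leaf path with p <= v <= q (go left if both < v, right if both > v).
Walk from root:
  at 40: 24 <= 40 <= 43, this is the LCA
LCA = 40


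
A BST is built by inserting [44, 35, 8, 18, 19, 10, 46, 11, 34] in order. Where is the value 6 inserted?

Starting tree (level order): [44, 35, 46, 8, None, None, None, None, 18, 10, 19, None, 11, None, 34]
Insertion path: 44 -> 35 -> 8
Result: insert 6 as left child of 8
Final tree (level order): [44, 35, 46, 8, None, None, None, 6, 18, None, None, 10, 19, None, 11, None, 34]


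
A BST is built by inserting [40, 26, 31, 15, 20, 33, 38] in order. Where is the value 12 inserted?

Starting tree (level order): [40, 26, None, 15, 31, None, 20, None, 33, None, None, None, 38]
Insertion path: 40 -> 26 -> 15
Result: insert 12 as left child of 15
Final tree (level order): [40, 26, None, 15, 31, 12, 20, None, 33, None, None, None, None, None, 38]


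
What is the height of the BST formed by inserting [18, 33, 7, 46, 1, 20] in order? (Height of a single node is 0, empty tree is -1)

Insertion order: [18, 33, 7, 46, 1, 20]
Tree (level-order array): [18, 7, 33, 1, None, 20, 46]
Compute height bottom-up (empty subtree = -1):
  height(1) = 1 + max(-1, -1) = 0
  height(7) = 1 + max(0, -1) = 1
  height(20) = 1 + max(-1, -1) = 0
  height(46) = 1 + max(-1, -1) = 0
  height(33) = 1 + max(0, 0) = 1
  height(18) = 1 + max(1, 1) = 2
Height = 2


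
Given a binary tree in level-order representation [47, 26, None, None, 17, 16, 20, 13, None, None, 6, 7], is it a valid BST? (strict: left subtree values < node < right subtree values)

Level-order array: [47, 26, None, None, 17, 16, 20, 13, None, None, 6, 7]
Validate using subtree bounds (lo, hi): at each node, require lo < value < hi,
then recurse left with hi=value and right with lo=value.
Preorder trace (stopping at first violation):
  at node 47 with bounds (-inf, +inf): OK
  at node 26 with bounds (-inf, 47): OK
  at node 17 with bounds (26, 47): VIOLATION
Node 17 violates its bound: not (26 < 17 < 47).
Result: Not a valid BST


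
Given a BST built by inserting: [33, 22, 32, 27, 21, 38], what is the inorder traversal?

Tree insertion order: [33, 22, 32, 27, 21, 38]
Tree (level-order array): [33, 22, 38, 21, 32, None, None, None, None, 27]
Inorder traversal: [21, 22, 27, 32, 33, 38]


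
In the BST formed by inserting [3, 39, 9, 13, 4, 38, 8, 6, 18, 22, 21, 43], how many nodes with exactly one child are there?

Tree built from: [3, 39, 9, 13, 4, 38, 8, 6, 18, 22, 21, 43]
Tree (level-order array): [3, None, 39, 9, 43, 4, 13, None, None, None, 8, None, 38, 6, None, 18, None, None, None, None, 22, 21]
Rule: These are nodes with exactly 1 non-null child.
Per-node child counts:
  node 3: 1 child(ren)
  node 39: 2 child(ren)
  node 9: 2 child(ren)
  node 4: 1 child(ren)
  node 8: 1 child(ren)
  node 6: 0 child(ren)
  node 13: 1 child(ren)
  node 38: 1 child(ren)
  node 18: 1 child(ren)
  node 22: 1 child(ren)
  node 21: 0 child(ren)
  node 43: 0 child(ren)
Matching nodes: [3, 4, 8, 13, 38, 18, 22]
Count of nodes with exactly one child: 7


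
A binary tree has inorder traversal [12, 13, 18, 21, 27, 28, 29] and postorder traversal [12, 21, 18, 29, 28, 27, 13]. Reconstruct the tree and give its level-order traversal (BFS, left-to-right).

Inorder:   [12, 13, 18, 21, 27, 28, 29]
Postorder: [12, 21, 18, 29, 28, 27, 13]
Algorithm: postorder visits root last, so walk postorder right-to-left;
each value is the root of the current inorder slice — split it at that
value, recurse on the right subtree first, then the left.
Recursive splits:
  root=13; inorder splits into left=[12], right=[18, 21, 27, 28, 29]
  root=27; inorder splits into left=[18, 21], right=[28, 29]
  root=28; inorder splits into left=[], right=[29]
  root=29; inorder splits into left=[], right=[]
  root=18; inorder splits into left=[], right=[21]
  root=21; inorder splits into left=[], right=[]
  root=12; inorder splits into left=[], right=[]
Reconstructed level-order: [13, 12, 27, 18, 28, 21, 29]


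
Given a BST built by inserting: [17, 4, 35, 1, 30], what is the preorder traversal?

Tree insertion order: [17, 4, 35, 1, 30]
Tree (level-order array): [17, 4, 35, 1, None, 30]
Preorder traversal: [17, 4, 1, 35, 30]


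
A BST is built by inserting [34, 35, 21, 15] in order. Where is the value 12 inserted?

Starting tree (level order): [34, 21, 35, 15]
Insertion path: 34 -> 21 -> 15
Result: insert 12 as left child of 15
Final tree (level order): [34, 21, 35, 15, None, None, None, 12]


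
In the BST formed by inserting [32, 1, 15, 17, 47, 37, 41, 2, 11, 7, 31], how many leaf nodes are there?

Tree built from: [32, 1, 15, 17, 47, 37, 41, 2, 11, 7, 31]
Tree (level-order array): [32, 1, 47, None, 15, 37, None, 2, 17, None, 41, None, 11, None, 31, None, None, 7]
Rule: A leaf has 0 children.
Per-node child counts:
  node 32: 2 child(ren)
  node 1: 1 child(ren)
  node 15: 2 child(ren)
  node 2: 1 child(ren)
  node 11: 1 child(ren)
  node 7: 0 child(ren)
  node 17: 1 child(ren)
  node 31: 0 child(ren)
  node 47: 1 child(ren)
  node 37: 1 child(ren)
  node 41: 0 child(ren)
Matching nodes: [7, 31, 41]
Count of leaf nodes: 3


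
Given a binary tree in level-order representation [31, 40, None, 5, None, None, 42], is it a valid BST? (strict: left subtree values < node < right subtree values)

Level-order array: [31, 40, None, 5, None, None, 42]
Validate using subtree bounds (lo, hi): at each node, require lo < value < hi,
then recurse left with hi=value and right with lo=value.
Preorder trace (stopping at first violation):
  at node 31 with bounds (-inf, +inf): OK
  at node 40 with bounds (-inf, 31): VIOLATION
Node 40 violates its bound: not (-inf < 40 < 31).
Result: Not a valid BST


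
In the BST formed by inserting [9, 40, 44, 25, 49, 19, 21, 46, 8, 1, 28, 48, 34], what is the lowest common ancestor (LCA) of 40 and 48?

Tree insertion order: [9, 40, 44, 25, 49, 19, 21, 46, 8, 1, 28, 48, 34]
Tree (level-order array): [9, 8, 40, 1, None, 25, 44, None, None, 19, 28, None, 49, None, 21, None, 34, 46, None, None, None, None, None, None, 48]
In a BST, the LCA of p=40, q=48 is the first node v on the
root-to-leaf path with p <= v <= q (go left if both < v, right if both > v).
Walk from root:
  at 9: both 40 and 48 > 9, go right
  at 40: 40 <= 40 <= 48, this is the LCA
LCA = 40


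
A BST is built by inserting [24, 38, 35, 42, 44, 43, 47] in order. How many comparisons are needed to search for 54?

Search path for 54: 24 -> 38 -> 42 -> 44 -> 47
Found: False
Comparisons: 5


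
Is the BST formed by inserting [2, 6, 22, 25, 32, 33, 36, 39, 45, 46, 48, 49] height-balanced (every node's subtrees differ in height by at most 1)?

Tree (level-order array): [2, None, 6, None, 22, None, 25, None, 32, None, 33, None, 36, None, 39, None, 45, None, 46, None, 48, None, 49]
Definition: a tree is height-balanced if, at every node, |h(left) - h(right)| <= 1 (empty subtree has height -1).
Bottom-up per-node check:
  node 49: h_left=-1, h_right=-1, diff=0 [OK], height=0
  node 48: h_left=-1, h_right=0, diff=1 [OK], height=1
  node 46: h_left=-1, h_right=1, diff=2 [FAIL (|-1-1|=2 > 1)], height=2
  node 45: h_left=-1, h_right=2, diff=3 [FAIL (|-1-2|=3 > 1)], height=3
  node 39: h_left=-1, h_right=3, diff=4 [FAIL (|-1-3|=4 > 1)], height=4
  node 36: h_left=-1, h_right=4, diff=5 [FAIL (|-1-4|=5 > 1)], height=5
  node 33: h_left=-1, h_right=5, diff=6 [FAIL (|-1-5|=6 > 1)], height=6
  node 32: h_left=-1, h_right=6, diff=7 [FAIL (|-1-6|=7 > 1)], height=7
  node 25: h_left=-1, h_right=7, diff=8 [FAIL (|-1-7|=8 > 1)], height=8
  node 22: h_left=-1, h_right=8, diff=9 [FAIL (|-1-8|=9 > 1)], height=9
  node 6: h_left=-1, h_right=9, diff=10 [FAIL (|-1-9|=10 > 1)], height=10
  node 2: h_left=-1, h_right=10, diff=11 [FAIL (|-1-10|=11 > 1)], height=11
Node 46 violates the condition: |-1 - 1| = 2 > 1.
Result: Not balanced


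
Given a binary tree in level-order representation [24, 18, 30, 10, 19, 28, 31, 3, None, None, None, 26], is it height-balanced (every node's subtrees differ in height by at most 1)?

Tree (level-order array): [24, 18, 30, 10, 19, 28, 31, 3, None, None, None, 26]
Definition: a tree is height-balanced if, at every node, |h(left) - h(right)| <= 1 (empty subtree has height -1).
Bottom-up per-node check:
  node 3: h_left=-1, h_right=-1, diff=0 [OK], height=0
  node 10: h_left=0, h_right=-1, diff=1 [OK], height=1
  node 19: h_left=-1, h_right=-1, diff=0 [OK], height=0
  node 18: h_left=1, h_right=0, diff=1 [OK], height=2
  node 26: h_left=-1, h_right=-1, diff=0 [OK], height=0
  node 28: h_left=0, h_right=-1, diff=1 [OK], height=1
  node 31: h_left=-1, h_right=-1, diff=0 [OK], height=0
  node 30: h_left=1, h_right=0, diff=1 [OK], height=2
  node 24: h_left=2, h_right=2, diff=0 [OK], height=3
All nodes satisfy the balance condition.
Result: Balanced


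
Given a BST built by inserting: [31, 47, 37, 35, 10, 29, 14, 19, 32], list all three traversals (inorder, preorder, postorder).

Tree insertion order: [31, 47, 37, 35, 10, 29, 14, 19, 32]
Tree (level-order array): [31, 10, 47, None, 29, 37, None, 14, None, 35, None, None, 19, 32]
Inorder (L, root, R): [10, 14, 19, 29, 31, 32, 35, 37, 47]
Preorder (root, L, R): [31, 10, 29, 14, 19, 47, 37, 35, 32]
Postorder (L, R, root): [19, 14, 29, 10, 32, 35, 37, 47, 31]


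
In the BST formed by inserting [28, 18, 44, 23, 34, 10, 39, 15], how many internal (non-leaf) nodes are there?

Tree built from: [28, 18, 44, 23, 34, 10, 39, 15]
Tree (level-order array): [28, 18, 44, 10, 23, 34, None, None, 15, None, None, None, 39]
Rule: An internal node has at least one child.
Per-node child counts:
  node 28: 2 child(ren)
  node 18: 2 child(ren)
  node 10: 1 child(ren)
  node 15: 0 child(ren)
  node 23: 0 child(ren)
  node 44: 1 child(ren)
  node 34: 1 child(ren)
  node 39: 0 child(ren)
Matching nodes: [28, 18, 10, 44, 34]
Count of internal (non-leaf) nodes: 5


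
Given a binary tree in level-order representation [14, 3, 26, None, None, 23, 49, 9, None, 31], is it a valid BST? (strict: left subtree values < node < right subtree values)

Level-order array: [14, 3, 26, None, None, 23, 49, 9, None, 31]
Validate using subtree bounds (lo, hi): at each node, require lo < value < hi,
then recurse left with hi=value and right with lo=value.
Preorder trace (stopping at first violation):
  at node 14 with bounds (-inf, +inf): OK
  at node 3 with bounds (-inf, 14): OK
  at node 26 with bounds (14, +inf): OK
  at node 23 with bounds (14, 26): OK
  at node 9 with bounds (14, 23): VIOLATION
Node 9 violates its bound: not (14 < 9 < 23).
Result: Not a valid BST


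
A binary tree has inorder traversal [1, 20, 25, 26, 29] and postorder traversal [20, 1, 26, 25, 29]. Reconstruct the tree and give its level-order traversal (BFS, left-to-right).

Inorder:   [1, 20, 25, 26, 29]
Postorder: [20, 1, 26, 25, 29]
Algorithm: postorder visits root last, so walk postorder right-to-left;
each value is the root of the current inorder slice — split it at that
value, recurse on the right subtree first, then the left.
Recursive splits:
  root=29; inorder splits into left=[1, 20, 25, 26], right=[]
  root=25; inorder splits into left=[1, 20], right=[26]
  root=26; inorder splits into left=[], right=[]
  root=1; inorder splits into left=[], right=[20]
  root=20; inorder splits into left=[], right=[]
Reconstructed level-order: [29, 25, 1, 26, 20]


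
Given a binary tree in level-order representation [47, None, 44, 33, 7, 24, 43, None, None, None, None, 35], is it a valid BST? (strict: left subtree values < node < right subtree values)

Level-order array: [47, None, 44, 33, 7, 24, 43, None, None, None, None, 35]
Validate using subtree bounds (lo, hi): at each node, require lo < value < hi,
then recurse left with hi=value and right with lo=value.
Preorder trace (stopping at first violation):
  at node 47 with bounds (-inf, +inf): OK
  at node 44 with bounds (47, +inf): VIOLATION
Node 44 violates its bound: not (47 < 44 < +inf).
Result: Not a valid BST


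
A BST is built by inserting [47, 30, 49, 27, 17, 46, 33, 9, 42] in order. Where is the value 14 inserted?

Starting tree (level order): [47, 30, 49, 27, 46, None, None, 17, None, 33, None, 9, None, None, 42]
Insertion path: 47 -> 30 -> 27 -> 17 -> 9
Result: insert 14 as right child of 9
Final tree (level order): [47, 30, 49, 27, 46, None, None, 17, None, 33, None, 9, None, None, 42, None, 14]


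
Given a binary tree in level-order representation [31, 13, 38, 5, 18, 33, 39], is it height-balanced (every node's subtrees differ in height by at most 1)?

Tree (level-order array): [31, 13, 38, 5, 18, 33, 39]
Definition: a tree is height-balanced if, at every node, |h(left) - h(right)| <= 1 (empty subtree has height -1).
Bottom-up per-node check:
  node 5: h_left=-1, h_right=-1, diff=0 [OK], height=0
  node 18: h_left=-1, h_right=-1, diff=0 [OK], height=0
  node 13: h_left=0, h_right=0, diff=0 [OK], height=1
  node 33: h_left=-1, h_right=-1, diff=0 [OK], height=0
  node 39: h_left=-1, h_right=-1, diff=0 [OK], height=0
  node 38: h_left=0, h_right=0, diff=0 [OK], height=1
  node 31: h_left=1, h_right=1, diff=0 [OK], height=2
All nodes satisfy the balance condition.
Result: Balanced


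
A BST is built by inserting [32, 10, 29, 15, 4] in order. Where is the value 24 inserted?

Starting tree (level order): [32, 10, None, 4, 29, None, None, 15]
Insertion path: 32 -> 10 -> 29 -> 15
Result: insert 24 as right child of 15
Final tree (level order): [32, 10, None, 4, 29, None, None, 15, None, None, 24]


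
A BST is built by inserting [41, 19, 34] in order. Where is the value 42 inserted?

Starting tree (level order): [41, 19, None, None, 34]
Insertion path: 41
Result: insert 42 as right child of 41
Final tree (level order): [41, 19, 42, None, 34]


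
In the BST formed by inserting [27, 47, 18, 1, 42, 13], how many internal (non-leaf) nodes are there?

Tree built from: [27, 47, 18, 1, 42, 13]
Tree (level-order array): [27, 18, 47, 1, None, 42, None, None, 13]
Rule: An internal node has at least one child.
Per-node child counts:
  node 27: 2 child(ren)
  node 18: 1 child(ren)
  node 1: 1 child(ren)
  node 13: 0 child(ren)
  node 47: 1 child(ren)
  node 42: 0 child(ren)
Matching nodes: [27, 18, 1, 47]
Count of internal (non-leaf) nodes: 4


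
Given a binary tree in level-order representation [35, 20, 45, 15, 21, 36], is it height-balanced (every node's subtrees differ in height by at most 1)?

Tree (level-order array): [35, 20, 45, 15, 21, 36]
Definition: a tree is height-balanced if, at every node, |h(left) - h(right)| <= 1 (empty subtree has height -1).
Bottom-up per-node check:
  node 15: h_left=-1, h_right=-1, diff=0 [OK], height=0
  node 21: h_left=-1, h_right=-1, diff=0 [OK], height=0
  node 20: h_left=0, h_right=0, diff=0 [OK], height=1
  node 36: h_left=-1, h_right=-1, diff=0 [OK], height=0
  node 45: h_left=0, h_right=-1, diff=1 [OK], height=1
  node 35: h_left=1, h_right=1, diff=0 [OK], height=2
All nodes satisfy the balance condition.
Result: Balanced


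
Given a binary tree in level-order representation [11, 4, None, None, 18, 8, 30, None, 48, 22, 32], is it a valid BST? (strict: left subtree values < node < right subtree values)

Level-order array: [11, 4, None, None, 18, 8, 30, None, 48, 22, 32]
Validate using subtree bounds (lo, hi): at each node, require lo < value < hi,
then recurse left with hi=value and right with lo=value.
Preorder trace (stopping at first violation):
  at node 11 with bounds (-inf, +inf): OK
  at node 4 with bounds (-inf, 11): OK
  at node 18 with bounds (4, 11): VIOLATION
Node 18 violates its bound: not (4 < 18 < 11).
Result: Not a valid BST


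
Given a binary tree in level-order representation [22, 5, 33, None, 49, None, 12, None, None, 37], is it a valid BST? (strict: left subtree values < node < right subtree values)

Level-order array: [22, 5, 33, None, 49, None, 12, None, None, 37]
Validate using subtree bounds (lo, hi): at each node, require lo < value < hi,
then recurse left with hi=value and right with lo=value.
Preorder trace (stopping at first violation):
  at node 22 with bounds (-inf, +inf): OK
  at node 5 with bounds (-inf, 22): OK
  at node 49 with bounds (5, 22): VIOLATION
Node 49 violates its bound: not (5 < 49 < 22).
Result: Not a valid BST


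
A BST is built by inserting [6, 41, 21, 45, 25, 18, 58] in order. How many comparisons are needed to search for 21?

Search path for 21: 6 -> 41 -> 21
Found: True
Comparisons: 3


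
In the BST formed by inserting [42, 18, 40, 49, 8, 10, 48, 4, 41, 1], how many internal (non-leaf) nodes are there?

Tree built from: [42, 18, 40, 49, 8, 10, 48, 4, 41, 1]
Tree (level-order array): [42, 18, 49, 8, 40, 48, None, 4, 10, None, 41, None, None, 1]
Rule: An internal node has at least one child.
Per-node child counts:
  node 42: 2 child(ren)
  node 18: 2 child(ren)
  node 8: 2 child(ren)
  node 4: 1 child(ren)
  node 1: 0 child(ren)
  node 10: 0 child(ren)
  node 40: 1 child(ren)
  node 41: 0 child(ren)
  node 49: 1 child(ren)
  node 48: 0 child(ren)
Matching nodes: [42, 18, 8, 4, 40, 49]
Count of internal (non-leaf) nodes: 6


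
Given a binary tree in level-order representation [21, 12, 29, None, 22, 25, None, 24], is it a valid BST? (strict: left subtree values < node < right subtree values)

Level-order array: [21, 12, 29, None, 22, 25, None, 24]
Validate using subtree bounds (lo, hi): at each node, require lo < value < hi,
then recurse left with hi=value and right with lo=value.
Preorder trace (stopping at first violation):
  at node 21 with bounds (-inf, +inf): OK
  at node 12 with bounds (-inf, 21): OK
  at node 22 with bounds (12, 21): VIOLATION
Node 22 violates its bound: not (12 < 22 < 21).
Result: Not a valid BST


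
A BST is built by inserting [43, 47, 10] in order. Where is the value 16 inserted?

Starting tree (level order): [43, 10, 47]
Insertion path: 43 -> 10
Result: insert 16 as right child of 10
Final tree (level order): [43, 10, 47, None, 16]


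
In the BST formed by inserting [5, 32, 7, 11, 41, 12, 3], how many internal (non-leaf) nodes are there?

Tree built from: [5, 32, 7, 11, 41, 12, 3]
Tree (level-order array): [5, 3, 32, None, None, 7, 41, None, 11, None, None, None, 12]
Rule: An internal node has at least one child.
Per-node child counts:
  node 5: 2 child(ren)
  node 3: 0 child(ren)
  node 32: 2 child(ren)
  node 7: 1 child(ren)
  node 11: 1 child(ren)
  node 12: 0 child(ren)
  node 41: 0 child(ren)
Matching nodes: [5, 32, 7, 11]
Count of internal (non-leaf) nodes: 4


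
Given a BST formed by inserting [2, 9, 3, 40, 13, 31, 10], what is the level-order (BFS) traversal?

Tree insertion order: [2, 9, 3, 40, 13, 31, 10]
Tree (level-order array): [2, None, 9, 3, 40, None, None, 13, None, 10, 31]
BFS from the root, enqueuing left then right child of each popped node:
  queue [2] -> pop 2, enqueue [9], visited so far: [2]
  queue [9] -> pop 9, enqueue [3, 40], visited so far: [2, 9]
  queue [3, 40] -> pop 3, enqueue [none], visited so far: [2, 9, 3]
  queue [40] -> pop 40, enqueue [13], visited so far: [2, 9, 3, 40]
  queue [13] -> pop 13, enqueue [10, 31], visited so far: [2, 9, 3, 40, 13]
  queue [10, 31] -> pop 10, enqueue [none], visited so far: [2, 9, 3, 40, 13, 10]
  queue [31] -> pop 31, enqueue [none], visited so far: [2, 9, 3, 40, 13, 10, 31]
Result: [2, 9, 3, 40, 13, 10, 31]


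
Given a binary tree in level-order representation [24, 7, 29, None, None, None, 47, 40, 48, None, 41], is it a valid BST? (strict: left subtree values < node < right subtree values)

Level-order array: [24, 7, 29, None, None, None, 47, 40, 48, None, 41]
Validate using subtree bounds (lo, hi): at each node, require lo < value < hi,
then recurse left with hi=value and right with lo=value.
Preorder trace (stopping at first violation):
  at node 24 with bounds (-inf, +inf): OK
  at node 7 with bounds (-inf, 24): OK
  at node 29 with bounds (24, +inf): OK
  at node 47 with bounds (29, +inf): OK
  at node 40 with bounds (29, 47): OK
  at node 41 with bounds (40, 47): OK
  at node 48 with bounds (47, +inf): OK
No violation found at any node.
Result: Valid BST


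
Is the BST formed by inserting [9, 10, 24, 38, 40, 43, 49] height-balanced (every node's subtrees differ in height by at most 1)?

Tree (level-order array): [9, None, 10, None, 24, None, 38, None, 40, None, 43, None, 49]
Definition: a tree is height-balanced if, at every node, |h(left) - h(right)| <= 1 (empty subtree has height -1).
Bottom-up per-node check:
  node 49: h_left=-1, h_right=-1, diff=0 [OK], height=0
  node 43: h_left=-1, h_right=0, diff=1 [OK], height=1
  node 40: h_left=-1, h_right=1, diff=2 [FAIL (|-1-1|=2 > 1)], height=2
  node 38: h_left=-1, h_right=2, diff=3 [FAIL (|-1-2|=3 > 1)], height=3
  node 24: h_left=-1, h_right=3, diff=4 [FAIL (|-1-3|=4 > 1)], height=4
  node 10: h_left=-1, h_right=4, diff=5 [FAIL (|-1-4|=5 > 1)], height=5
  node 9: h_left=-1, h_right=5, diff=6 [FAIL (|-1-5|=6 > 1)], height=6
Node 40 violates the condition: |-1 - 1| = 2 > 1.
Result: Not balanced


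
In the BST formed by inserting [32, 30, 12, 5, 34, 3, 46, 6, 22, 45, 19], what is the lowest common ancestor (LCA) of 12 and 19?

Tree insertion order: [32, 30, 12, 5, 34, 3, 46, 6, 22, 45, 19]
Tree (level-order array): [32, 30, 34, 12, None, None, 46, 5, 22, 45, None, 3, 6, 19]
In a BST, the LCA of p=12, q=19 is the first node v on the
root-to-leaf path with p <= v <= q (go left if both < v, right if both > v).
Walk from root:
  at 32: both 12 and 19 < 32, go left
  at 30: both 12 and 19 < 30, go left
  at 12: 12 <= 12 <= 19, this is the LCA
LCA = 12


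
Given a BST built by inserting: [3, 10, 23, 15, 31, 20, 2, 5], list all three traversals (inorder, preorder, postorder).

Tree insertion order: [3, 10, 23, 15, 31, 20, 2, 5]
Tree (level-order array): [3, 2, 10, None, None, 5, 23, None, None, 15, 31, None, 20]
Inorder (L, root, R): [2, 3, 5, 10, 15, 20, 23, 31]
Preorder (root, L, R): [3, 2, 10, 5, 23, 15, 20, 31]
Postorder (L, R, root): [2, 5, 20, 15, 31, 23, 10, 3]


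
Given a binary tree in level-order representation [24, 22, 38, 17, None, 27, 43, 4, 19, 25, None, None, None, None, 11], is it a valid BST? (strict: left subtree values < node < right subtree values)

Level-order array: [24, 22, 38, 17, None, 27, 43, 4, 19, 25, None, None, None, None, 11]
Validate using subtree bounds (lo, hi): at each node, require lo < value < hi,
then recurse left with hi=value and right with lo=value.
Preorder trace (stopping at first violation):
  at node 24 with bounds (-inf, +inf): OK
  at node 22 with bounds (-inf, 24): OK
  at node 17 with bounds (-inf, 22): OK
  at node 4 with bounds (-inf, 17): OK
  at node 11 with bounds (4, 17): OK
  at node 19 with bounds (17, 22): OK
  at node 38 with bounds (24, +inf): OK
  at node 27 with bounds (24, 38): OK
  at node 25 with bounds (24, 27): OK
  at node 43 with bounds (38, +inf): OK
No violation found at any node.
Result: Valid BST


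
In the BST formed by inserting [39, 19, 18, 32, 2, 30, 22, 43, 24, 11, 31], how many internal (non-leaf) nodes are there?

Tree built from: [39, 19, 18, 32, 2, 30, 22, 43, 24, 11, 31]
Tree (level-order array): [39, 19, 43, 18, 32, None, None, 2, None, 30, None, None, 11, 22, 31, None, None, None, 24]
Rule: An internal node has at least one child.
Per-node child counts:
  node 39: 2 child(ren)
  node 19: 2 child(ren)
  node 18: 1 child(ren)
  node 2: 1 child(ren)
  node 11: 0 child(ren)
  node 32: 1 child(ren)
  node 30: 2 child(ren)
  node 22: 1 child(ren)
  node 24: 0 child(ren)
  node 31: 0 child(ren)
  node 43: 0 child(ren)
Matching nodes: [39, 19, 18, 2, 32, 30, 22]
Count of internal (non-leaf) nodes: 7


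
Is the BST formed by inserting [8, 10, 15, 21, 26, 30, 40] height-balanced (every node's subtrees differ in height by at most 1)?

Tree (level-order array): [8, None, 10, None, 15, None, 21, None, 26, None, 30, None, 40]
Definition: a tree is height-balanced if, at every node, |h(left) - h(right)| <= 1 (empty subtree has height -1).
Bottom-up per-node check:
  node 40: h_left=-1, h_right=-1, diff=0 [OK], height=0
  node 30: h_left=-1, h_right=0, diff=1 [OK], height=1
  node 26: h_left=-1, h_right=1, diff=2 [FAIL (|-1-1|=2 > 1)], height=2
  node 21: h_left=-1, h_right=2, diff=3 [FAIL (|-1-2|=3 > 1)], height=3
  node 15: h_left=-1, h_right=3, diff=4 [FAIL (|-1-3|=4 > 1)], height=4
  node 10: h_left=-1, h_right=4, diff=5 [FAIL (|-1-4|=5 > 1)], height=5
  node 8: h_left=-1, h_right=5, diff=6 [FAIL (|-1-5|=6 > 1)], height=6
Node 26 violates the condition: |-1 - 1| = 2 > 1.
Result: Not balanced


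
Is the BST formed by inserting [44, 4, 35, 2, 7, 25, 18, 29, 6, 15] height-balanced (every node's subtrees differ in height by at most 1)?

Tree (level-order array): [44, 4, None, 2, 35, None, None, 7, None, 6, 25, None, None, 18, 29, 15]
Definition: a tree is height-balanced if, at every node, |h(left) - h(right)| <= 1 (empty subtree has height -1).
Bottom-up per-node check:
  node 2: h_left=-1, h_right=-1, diff=0 [OK], height=0
  node 6: h_left=-1, h_right=-1, diff=0 [OK], height=0
  node 15: h_left=-1, h_right=-1, diff=0 [OK], height=0
  node 18: h_left=0, h_right=-1, diff=1 [OK], height=1
  node 29: h_left=-1, h_right=-1, diff=0 [OK], height=0
  node 25: h_left=1, h_right=0, diff=1 [OK], height=2
  node 7: h_left=0, h_right=2, diff=2 [FAIL (|0-2|=2 > 1)], height=3
  node 35: h_left=3, h_right=-1, diff=4 [FAIL (|3--1|=4 > 1)], height=4
  node 4: h_left=0, h_right=4, diff=4 [FAIL (|0-4|=4 > 1)], height=5
  node 44: h_left=5, h_right=-1, diff=6 [FAIL (|5--1|=6 > 1)], height=6
Node 7 violates the condition: |0 - 2| = 2 > 1.
Result: Not balanced


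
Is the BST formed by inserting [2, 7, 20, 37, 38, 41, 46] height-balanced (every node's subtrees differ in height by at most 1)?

Tree (level-order array): [2, None, 7, None, 20, None, 37, None, 38, None, 41, None, 46]
Definition: a tree is height-balanced if, at every node, |h(left) - h(right)| <= 1 (empty subtree has height -1).
Bottom-up per-node check:
  node 46: h_left=-1, h_right=-1, diff=0 [OK], height=0
  node 41: h_left=-1, h_right=0, diff=1 [OK], height=1
  node 38: h_left=-1, h_right=1, diff=2 [FAIL (|-1-1|=2 > 1)], height=2
  node 37: h_left=-1, h_right=2, diff=3 [FAIL (|-1-2|=3 > 1)], height=3
  node 20: h_left=-1, h_right=3, diff=4 [FAIL (|-1-3|=4 > 1)], height=4
  node 7: h_left=-1, h_right=4, diff=5 [FAIL (|-1-4|=5 > 1)], height=5
  node 2: h_left=-1, h_right=5, diff=6 [FAIL (|-1-5|=6 > 1)], height=6
Node 38 violates the condition: |-1 - 1| = 2 > 1.
Result: Not balanced


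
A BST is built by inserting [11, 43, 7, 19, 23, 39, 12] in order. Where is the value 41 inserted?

Starting tree (level order): [11, 7, 43, None, None, 19, None, 12, 23, None, None, None, 39]
Insertion path: 11 -> 43 -> 19 -> 23 -> 39
Result: insert 41 as right child of 39
Final tree (level order): [11, 7, 43, None, None, 19, None, 12, 23, None, None, None, 39, None, 41]


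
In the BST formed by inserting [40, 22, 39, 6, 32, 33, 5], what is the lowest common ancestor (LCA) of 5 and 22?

Tree insertion order: [40, 22, 39, 6, 32, 33, 5]
Tree (level-order array): [40, 22, None, 6, 39, 5, None, 32, None, None, None, None, 33]
In a BST, the LCA of p=5, q=22 is the first node v on the
root-to-leaf path with p <= v <= q (go left if both < v, right if both > v).
Walk from root:
  at 40: both 5 and 22 < 40, go left
  at 22: 5 <= 22 <= 22, this is the LCA
LCA = 22


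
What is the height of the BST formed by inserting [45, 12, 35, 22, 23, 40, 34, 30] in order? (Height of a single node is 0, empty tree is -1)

Insertion order: [45, 12, 35, 22, 23, 40, 34, 30]
Tree (level-order array): [45, 12, None, None, 35, 22, 40, None, 23, None, None, None, 34, 30]
Compute height bottom-up (empty subtree = -1):
  height(30) = 1 + max(-1, -1) = 0
  height(34) = 1 + max(0, -1) = 1
  height(23) = 1 + max(-1, 1) = 2
  height(22) = 1 + max(-1, 2) = 3
  height(40) = 1 + max(-1, -1) = 0
  height(35) = 1 + max(3, 0) = 4
  height(12) = 1 + max(-1, 4) = 5
  height(45) = 1 + max(5, -1) = 6
Height = 6


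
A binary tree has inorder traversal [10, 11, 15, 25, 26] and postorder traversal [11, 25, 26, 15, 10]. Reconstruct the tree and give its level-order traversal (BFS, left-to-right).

Inorder:   [10, 11, 15, 25, 26]
Postorder: [11, 25, 26, 15, 10]
Algorithm: postorder visits root last, so walk postorder right-to-left;
each value is the root of the current inorder slice — split it at that
value, recurse on the right subtree first, then the left.
Recursive splits:
  root=10; inorder splits into left=[], right=[11, 15, 25, 26]
  root=15; inorder splits into left=[11], right=[25, 26]
  root=26; inorder splits into left=[25], right=[]
  root=25; inorder splits into left=[], right=[]
  root=11; inorder splits into left=[], right=[]
Reconstructed level-order: [10, 15, 11, 26, 25]
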